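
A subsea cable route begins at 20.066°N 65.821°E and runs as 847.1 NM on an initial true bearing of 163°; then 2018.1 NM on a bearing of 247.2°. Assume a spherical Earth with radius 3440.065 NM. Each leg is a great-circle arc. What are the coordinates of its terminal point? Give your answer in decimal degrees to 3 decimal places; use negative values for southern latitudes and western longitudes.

Apply the spherical direct solution leg by leg, carrying full precision between legs.
Leg 1: from (20.066°, 65.821°), δ = 847.1/3440.065 = 0.246245 rad, θ = 163° → φ = 6.534°, λ = 69.935°.
Leg 2: from (6.534°, 69.935°), δ = 2018.1/3440.065 = 0.586646 rad, θ = 247.2° → φ = -6.797°, λ = 39.009°.

latitude -6.797°, longitude 39.009°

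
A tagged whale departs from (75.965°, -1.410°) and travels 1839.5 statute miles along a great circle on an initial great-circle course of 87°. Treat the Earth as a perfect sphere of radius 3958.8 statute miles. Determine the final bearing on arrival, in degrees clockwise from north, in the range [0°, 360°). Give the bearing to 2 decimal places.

δ = 1839.5/3958.8 = 0.464661 rad (26.6231°).
Start latitude φ₁ = 1.325839 rad; initial bearing θ = 1.518436 rad.
sin φ₂ = sin φ₁ cos δ + cos φ₁ sin δ cos θ = (0.970148)(0.893974) + (0.242515)(0.448120)(0.052336) = 0.872974
φ₂ = asin(0.872974) = 1.061267 rad = 60.806°.
For the longitude increment, Δλ = atan2( sin θ sin δ cos φ₁, cos δ − sin φ₁ sin φ₂ ) = atan2(0.108527, 0.047060) = 66.557°.
Hence λ₂ = -1.410° + 66.557° = 65.147°.
The forward bearing on arrival equals the back-azimuth from the destination plus 180°.
Back-azimuth from P₂ (60.81°, 65.15°) to P₁ (75.97°, -1.41°), with Δλ' = λ₁ − λ₂ = -66.56°: atan2( sin Δλ' cos φ₁ , cos φ₂ sin φ₁ − sin φ₂ cos φ₁ cos Δλ' ) = 330.23°.
Final bearing = (330.23° + 180°) mod 360° = 150.23°.

final bearing 150.23°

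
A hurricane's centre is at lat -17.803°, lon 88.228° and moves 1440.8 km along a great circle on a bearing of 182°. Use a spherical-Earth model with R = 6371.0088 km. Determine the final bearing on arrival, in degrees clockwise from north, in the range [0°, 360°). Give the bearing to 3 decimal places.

final bearing 182.216°

Central angle δ = d/R = 0.226149 rad.
Converting: φ₁ = -0.310721 rad, θ = 3.176499 rad.
Applying the spherical law of cosines for sides, sin φ₂ = sin φ₁ cos δ + cos φ₁ sin δ cos θ = -0.511319, so φ₂ = -30.752°.
For the longitude increment, Δλ = atan2( sin θ sin δ cos φ₁, cos δ − sin φ₁ sin φ₂ ) = atan2(-0.007451, 0.818204) = -0.522°.
λ₂ = 88.228° + -0.522° = 87.706°.
The forward bearing on arrival equals the back-azimuth from the destination plus 180°.
Back-azimuth from P₂ (-30.752°, 87.706°) to P₁ (-17.803°, 88.228°), with Δλ' = λ₁ − λ₂ = 0.522°: atan2( sin Δλ' cos φ₁ , cos φ₂ sin φ₁ − sin φ₂ cos φ₁ cos Δλ' ) = 2.216°.
Final bearing = (2.216° + 180°) mod 360° = 182.216°.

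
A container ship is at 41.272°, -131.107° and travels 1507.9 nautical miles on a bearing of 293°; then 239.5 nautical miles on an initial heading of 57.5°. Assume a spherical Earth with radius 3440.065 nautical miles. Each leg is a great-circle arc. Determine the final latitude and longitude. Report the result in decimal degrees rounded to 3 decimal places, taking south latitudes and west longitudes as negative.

Apply the spherical direct solution leg by leg, carrying full precision between legs.
Leg 1: from (41.272°, -131.107°), δ = 1507.9/3440.065 = 0.438335 rad, θ = 293° → φ = 46.213°, λ = -165.481°.
Leg 2: from (46.213°, -165.481°), δ = 239.5/3440.065 = 0.069621 rad, θ = 57.5° → φ = 48.248°, λ = -160.427°.

latitude 48.248°, longitude -160.427°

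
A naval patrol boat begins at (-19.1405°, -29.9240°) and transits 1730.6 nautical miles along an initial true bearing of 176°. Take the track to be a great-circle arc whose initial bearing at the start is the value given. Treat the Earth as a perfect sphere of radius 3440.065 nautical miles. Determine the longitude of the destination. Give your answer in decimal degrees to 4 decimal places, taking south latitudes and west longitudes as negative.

longitude -27.0503°

The arc subtends δ = 1730.6/3440.065 = 0.503072 rad at the centre.
Start latitude φ₁ = -0.334065 rad; initial bearing θ = 3.071779 rad.
Applying the spherical law of cosines for sides, sin φ₂ = sin φ₁ cos δ + cos φ₁ sin δ cos θ = -0.741619, so φ₂ = -47.8695°.
Δλ = atan2( sin θ sin δ cos φ₁ , cos δ − sin φ₁ sin φ₂ ) = atan2(0.031772, 0.632939) = 0.050155 rad = 2.8737°.
Hence λ₂ = -29.9240° + 2.8737° = -27.0503°.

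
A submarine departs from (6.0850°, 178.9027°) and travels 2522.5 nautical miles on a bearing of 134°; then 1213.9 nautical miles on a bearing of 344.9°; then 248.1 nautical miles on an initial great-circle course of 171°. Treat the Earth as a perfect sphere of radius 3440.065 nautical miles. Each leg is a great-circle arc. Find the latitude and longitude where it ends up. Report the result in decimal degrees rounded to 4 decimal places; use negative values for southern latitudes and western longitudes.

Apply the spherical direct solution leg by leg, carrying full precision between legs.
Leg 1: from (6.0850°, 178.9027°), δ = 2522.5/3440.065 = 0.733271 rad, θ = 134° → φ = -22.5543°, λ = -149.6758°.
Leg 2: from (-22.5543°, -149.6758°), δ = 1213.9/3440.065 = 0.352871 rad, θ = 344.9° → φ = -2.9683°, λ = -154.8480°.
Leg 3: from (-2.9683°, -154.8480°), δ = 248.1/3440.065 = 0.072121 rad, θ = 171° → φ = -7.0494°, λ = -154.1972°.

latitude -7.0494°, longitude -154.1972°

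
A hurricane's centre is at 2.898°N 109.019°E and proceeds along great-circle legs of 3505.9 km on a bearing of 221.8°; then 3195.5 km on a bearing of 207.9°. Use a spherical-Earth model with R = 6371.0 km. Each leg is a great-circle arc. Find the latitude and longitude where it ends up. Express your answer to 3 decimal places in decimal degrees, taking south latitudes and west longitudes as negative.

latitude -44.606°, longitude 68.787°

Apply the spherical direct solution leg by leg, carrying full precision between legs.
Leg 1: from (2.898°, 109.019°), δ = 3505.9/6371 = 0.550290 rad, θ = 221.8° → φ = -20.258°, λ = 87.209°.
Leg 2: from (-20.258°, 87.209°), δ = 3195.5/6371 = 0.501570 rad, θ = 207.9° → φ = -44.606°, λ = 68.787°.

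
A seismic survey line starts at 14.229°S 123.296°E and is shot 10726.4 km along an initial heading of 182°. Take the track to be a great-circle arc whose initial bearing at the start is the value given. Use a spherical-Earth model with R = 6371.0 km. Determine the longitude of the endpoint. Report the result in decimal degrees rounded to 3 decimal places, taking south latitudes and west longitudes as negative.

longitude -51.097°

The arc subtends δ = 10726.4/6371 = 1.683629 rad at the centre.
With φ₁ = -14.229° = -0.248343 rad and θ = 182° = 3.176499 rad:
sin φ₂ = sin φ₁ cos δ + cos φ₁ sin δ cos θ = (-0.245798)(-0.112593) + (0.969321)(0.993641)(-0.999391) = -0.934895
φ₂ = asin(-0.934895) = -1.207964 rad = -69.211°.
Δλ = atan2( sin θ sin δ cos φ₁ , cos δ − sin φ₁ sin φ₂ ) = atan2(-0.033614, -0.342389) = -3.043732 rad = -174.393°.
λ₂ = 123.296° + -174.393° = -51.097°.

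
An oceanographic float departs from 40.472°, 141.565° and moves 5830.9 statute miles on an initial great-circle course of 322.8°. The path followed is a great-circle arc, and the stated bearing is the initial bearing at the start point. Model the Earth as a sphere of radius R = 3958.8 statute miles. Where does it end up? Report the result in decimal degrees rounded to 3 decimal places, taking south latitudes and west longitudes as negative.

δ = 5830.9/3958.8 = 1.472896 rad (84.3907°).
With φ₁ = 40.472° = 0.706370 rad and θ = 322.8° = 5.633923 rad:
Applying the spherical law of cosines for sides, sin φ₂ = sin φ₁ cos δ + cos φ₁ sin δ cos θ = 0.666481, so φ₂ = 41.796°.
For the longitude increment, Δλ = atan2( sin θ sin δ cos φ₁, cos δ − sin φ₁ sin φ₂ ) = atan2(-0.457730, -0.334853) = -126.187°.
λ₂ = λ₁ + Δλ = 15.378°.

latitude 41.796°, longitude 15.378°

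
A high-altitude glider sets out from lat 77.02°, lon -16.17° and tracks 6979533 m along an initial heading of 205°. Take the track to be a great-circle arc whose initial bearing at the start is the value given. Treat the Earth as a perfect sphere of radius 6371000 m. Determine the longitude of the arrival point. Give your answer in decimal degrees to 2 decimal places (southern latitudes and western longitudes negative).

Angular distance δ = d/R = 6979533 / 6371000 = 1.095516 rad.
Start latitude φ₁ = 1.344253 rad; initial bearing θ = 3.577925 rad.
sin φ₂ = sin φ₁ cos δ + cos φ₁ sin δ cos θ = (0.974449)(0.457588) + (0.224611)(0.889165)(-0.906308) = 0.264891
φ₂ = asin(0.264891) = 0.268091 rad = 15.36°.
For the longitude increment, Δλ = atan2( sin θ sin δ cos φ₁, cos δ − sin φ₁ sin φ₂ ) = atan2(-0.084404, 0.199465) = -22.94°.
λ₂ = λ₁ + Δλ = -39.11°.

longitude -39.11°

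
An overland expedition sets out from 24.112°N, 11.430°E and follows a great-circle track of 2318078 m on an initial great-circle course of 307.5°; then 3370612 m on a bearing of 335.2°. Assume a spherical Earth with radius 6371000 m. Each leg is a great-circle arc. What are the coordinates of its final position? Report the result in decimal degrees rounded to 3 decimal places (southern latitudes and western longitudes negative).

Apply the spherical direct solution leg by leg, carrying full precision between legs.
Leg 1: from (24.112°, 11.430°), δ = 2318078/6371000 = 0.363848 rad, θ = 307.5° → φ = 35.417°, λ = -8.840°.
Leg 2: from (35.417°, -8.840°), δ = 3370612/6371000 = 0.529055 rad, θ = 335.2° → φ = 60.889°, λ = -34.635°.

latitude 60.889°, longitude -34.635°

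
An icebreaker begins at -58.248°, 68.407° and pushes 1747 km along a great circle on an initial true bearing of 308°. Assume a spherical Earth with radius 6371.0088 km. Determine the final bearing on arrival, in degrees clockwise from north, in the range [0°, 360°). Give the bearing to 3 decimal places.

final bearing 322.588°

δ = 1747/6371.0088 = 0.274211 rad (15.7111°).
With φ₁ = -58.248° = -1.016619 rad and θ = 308° = 5.375614 rad:
Applying the spherical law of cosines for sides, sin φ₂ = sin φ₁ cos δ + cos φ₁ sin δ cos θ = -0.730833, so φ₂ = -46.956°.
Δλ = atan2( sin θ sin δ cos φ₁ , cos δ − sin φ₁ sin φ₂ ) = atan2(-0.112292, 0.341187) = -0.317954 rad = -18.217°.
λ₂ = 68.407° + -18.217° = 50.190°.
The forward bearing on arrival equals the back-azimuth from the destination plus 180°.
Back-azimuth from P₂ (-46.956°, 50.190°) to P₁ (-58.248°, 68.407°), with Δλ' = λ₁ − λ₂ = 18.217°: atan2( sin Δλ' cos φ₁ , cos φ₂ sin φ₁ − sin φ₂ cos φ₁ cos Δλ' ) = 142.588°.
Final bearing = (142.588° + 180°) mod 360° = 322.588°.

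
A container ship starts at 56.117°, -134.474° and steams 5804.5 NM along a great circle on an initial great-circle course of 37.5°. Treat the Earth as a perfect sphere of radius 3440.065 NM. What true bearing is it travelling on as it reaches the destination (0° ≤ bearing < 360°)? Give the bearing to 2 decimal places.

final bearing 158.82°

Angular distance δ = d/R = 5804.5 / 3440.065 = 1.687323 rad.
Start latitude φ₁ = 0.979426 rad; initial bearing θ = 0.654498 rad.
Applying the spherical law of cosines for sides, sin φ₂ = sin φ₁ cos δ + cos φ₁ sin δ cos θ = 0.342775, so φ₂ = 20.046°.
For the longitude increment, Δλ = atan2( sin θ sin δ cos φ₁, cos δ − sin φ₁ sin φ₂ ) = atan2(0.337082, -0.400827) = 139.937°.
λ₂ = -134.474° + 139.937° = 5.463°.
The forward bearing on arrival equals the back-azimuth from the destination plus 180°.
Back-azimuth from P₂ (20.05°, 5.46°) to P₁ (56.12°, -134.47°), with Δλ' = λ₁ − λ₂ = -139.94°: atan2( sin Δλ' cos φ₁ , cos φ₂ sin φ₁ − sin φ₂ cos φ₁ cos Δλ' ) = 338.82°.
Final bearing = (338.82° + 180°) mod 360° = 158.82°.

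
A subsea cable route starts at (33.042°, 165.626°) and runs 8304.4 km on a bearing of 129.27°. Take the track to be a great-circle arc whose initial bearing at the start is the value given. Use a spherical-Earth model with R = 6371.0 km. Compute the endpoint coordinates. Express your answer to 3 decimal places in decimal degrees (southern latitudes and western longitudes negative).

The arc subtends δ = 8304.4/6371 = 1.303469 rad at the centre.
With φ₁ = 33.042° = 0.576692 rad and θ = 129.27° = 2.256187 rad:
Destination latitude: φ₂ = arcsin( sin φ₁ cos δ + cos φ₁ sin δ cos θ ) = arcsin(-0.367727) = -21.575°.
For the longitude increment, Δλ = atan2( sin θ sin δ cos φ₁, cos δ − sin φ₁ sin φ₂ ) = atan2(0.625915, 0.464659) = 53.411°.
λ₂ = 165.626° + 53.411° = 219.037°, normalized to (−180°, 180°] → -140.963°.

latitude -21.575°, longitude -140.963°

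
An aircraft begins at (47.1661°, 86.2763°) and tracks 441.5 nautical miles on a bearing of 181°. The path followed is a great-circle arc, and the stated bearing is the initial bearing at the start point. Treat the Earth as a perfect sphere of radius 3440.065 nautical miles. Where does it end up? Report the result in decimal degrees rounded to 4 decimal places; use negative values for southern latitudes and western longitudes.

Angular distance δ = d/R = 441.5 / 3440.065 = 0.128341 rad.
With φ₁ = 47.1661° = 0.823204 rad and θ = 181° = 3.159046 rad:
sin φ₂ = sin φ₁ cos δ + cos φ₁ sin δ cos θ = (0.733328)(0.991776) + (0.679875)(0.127989)(-0.999848) = 0.640294
φ₂ = asin(0.640294) = 0.694880 rad = 39.8137°.
For the longitude increment, Δλ = atan2( sin θ sin δ cos φ₁, cos δ − sin φ₁ sin φ₂ ) = atan2(-0.001519, 0.522231) = -0.1666°.
λ₂ = 86.2763° + -0.1666° = 86.1097°.

latitude 39.8137°, longitude 86.1097°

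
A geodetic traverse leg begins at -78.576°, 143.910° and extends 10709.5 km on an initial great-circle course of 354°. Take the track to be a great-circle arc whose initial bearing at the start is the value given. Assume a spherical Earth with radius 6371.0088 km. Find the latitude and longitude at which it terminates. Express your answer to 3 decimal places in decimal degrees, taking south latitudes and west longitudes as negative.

latitude 17.672°, longitude 137.650°

Angular distance δ = d/R = 10709.5 / 6371.0088 = 1.680974 rad.
Converting: φ₁ = -1.371410 rad, θ = 6.178466 rad.
sin φ₂ = sin φ₁ cos δ + cos φ₁ sin δ cos θ = (-0.980188)(-0.109955) + (0.198068)(0.993937)(0.994522) = 0.303565
φ₂ = asin(0.303565) = 0.308432 rad = 17.672°.
Then Δλ = atan2(-0.020578, 0.187596) = -0.109257 rad, from sin θ sin δ cos φ₁ over cos δ − sin φ₁ sin φ₂.
Hence λ₂ = 143.910° + -6.260° = 137.650°.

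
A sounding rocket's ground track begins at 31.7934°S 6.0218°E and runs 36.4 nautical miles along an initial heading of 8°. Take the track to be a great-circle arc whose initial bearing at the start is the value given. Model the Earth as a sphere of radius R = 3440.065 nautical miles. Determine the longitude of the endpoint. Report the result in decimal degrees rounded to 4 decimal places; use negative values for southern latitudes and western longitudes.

longitude 6.1204°

Angular distance δ = d/R = 36.4 / 3440.065 = 0.010581 rad.
Converting: φ₁ = -0.554900 rad, θ = 0.139626 rad.
Applying the spherical law of cosines for sides, sin φ₂ = sin φ₁ cos δ + cos φ₁ sin δ cos θ = -0.517923, so φ₂ = -31.1930°.
Then Δλ = atan2(0.001252, 0.727072) = 0.001721 rad, from sin θ sin δ cos φ₁ over cos δ − sin φ₁ sin φ₂.
λ₂ = 6.0218° + 0.0986° = 6.1204°.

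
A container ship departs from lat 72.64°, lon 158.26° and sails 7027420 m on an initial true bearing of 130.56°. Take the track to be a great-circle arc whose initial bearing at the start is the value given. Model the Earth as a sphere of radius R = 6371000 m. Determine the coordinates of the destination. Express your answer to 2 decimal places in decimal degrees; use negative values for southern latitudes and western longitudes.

Central angle δ = d/R = 1.103032 rad.
Converting: φ₁ = 1.267807 rad, θ = 2.278702 rad.
Destination latitude: φ₂ = arcsin( sin φ₁ cos δ + cos φ₁ sin δ cos θ ) = arcsin(0.257178) = 14.90°.
For the longitude increment, Δλ = atan2( sin θ sin δ cos φ₁, cos δ − sin φ₁ sin φ₂ ) = atan2(0.202332, 0.205428) = 44.56°.
λ₂ = 158.26° + 44.56° = 202.82°, normalized to (−180°, 180°] → -157.18°.

latitude 14.90°, longitude -157.18°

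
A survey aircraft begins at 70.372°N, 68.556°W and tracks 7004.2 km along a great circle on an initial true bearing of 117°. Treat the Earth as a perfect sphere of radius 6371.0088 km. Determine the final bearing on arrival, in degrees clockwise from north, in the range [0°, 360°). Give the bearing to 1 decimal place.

final bearing 161.8°

Angular distance δ = d/R = 7004.2 / 6371.0088 = 1.099386 rad.
With φ₁ = 70.372° = 1.228223 rad and θ = 117° = 2.042035 rad:
Applying the spherical law of cosines for sides, sin φ₂ = sin φ₁ cos δ + cos φ₁ sin δ cos θ = 0.291887, so φ₂ = 16.971°.
Δλ = atan2( sin θ sin δ cos φ₁ , cos δ − sin φ₁ sin φ₂ ) = atan2(0.266655, 0.179217) = 0.979047 rad = 56.095°.
λ₂ = λ₁ + Δλ = -12.461°.
The forward bearing on arrival equals the back-azimuth from the destination plus 180°.
Back-azimuth from P₂ (17.0°, -12.5°) to P₁ (70.4°, -68.6°), with Δλ' = λ₁ − λ₂ = -56.1°: atan2( sin Δλ' cos φ₁ , cos φ₂ sin φ₁ − sin φ₂ cos φ₁ cos Δλ' ) = 341.8°.
Final bearing = (341.8° + 180°) mod 360° = 161.8°.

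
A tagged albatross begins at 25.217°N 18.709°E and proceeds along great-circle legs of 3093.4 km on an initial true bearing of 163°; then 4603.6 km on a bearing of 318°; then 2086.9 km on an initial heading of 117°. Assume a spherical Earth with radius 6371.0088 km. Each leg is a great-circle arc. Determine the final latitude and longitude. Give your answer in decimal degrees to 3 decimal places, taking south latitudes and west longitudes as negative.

latitude 18.492°, longitude 14.039°

Apply the spherical direct solution leg by leg, carrying full precision between legs.
Leg 1: from (25.217°, 18.709°), δ = 3093.4/6371.0088 = 0.485543 rad, θ = 163° → φ = -1.545°, λ = 26.554°.
Leg 2: from (-1.545°, 26.554°), δ = 4603.6/6371.0088 = 0.722586 rad, θ = 318° → φ = 28.103°, λ = -3.556°.
Leg 3: from (28.103°, -3.556°), δ = 2086.9/6371.0088 = 0.327562 rad, θ = 117° → φ = 18.492°, λ = 14.039°.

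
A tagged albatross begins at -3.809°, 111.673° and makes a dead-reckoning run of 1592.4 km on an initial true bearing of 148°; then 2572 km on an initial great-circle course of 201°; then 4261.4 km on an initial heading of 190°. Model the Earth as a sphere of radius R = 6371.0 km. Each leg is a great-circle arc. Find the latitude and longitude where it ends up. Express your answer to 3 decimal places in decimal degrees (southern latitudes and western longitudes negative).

Apply the spherical direct solution leg by leg, carrying full precision between legs.
Leg 1: from (-3.809°, 111.673°), δ = 1592.4/6371 = 0.249945 rad, θ = 148° → φ = -15.883°, λ = 119.506°.
Leg 2: from (-15.883°, 119.506°), δ = 2572/6371 = 0.403704 rad, θ = 201° → φ = -37.186°, λ = 109.328°.
Leg 3: from (-37.186°, 109.328°), δ = 4261.4/6371 = 0.668875 rad, θ = 190° → φ = -73.880°, λ = 86.508°.

latitude -73.880°, longitude 86.508°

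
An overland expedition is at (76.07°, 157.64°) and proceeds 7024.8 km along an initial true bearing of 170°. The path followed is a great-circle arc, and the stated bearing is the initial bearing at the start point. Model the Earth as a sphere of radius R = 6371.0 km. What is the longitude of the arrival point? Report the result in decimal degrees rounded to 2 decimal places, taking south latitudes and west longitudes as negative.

longitude 166.79°

δ = 7024.8/6371 = 1.102621 rad (63.1755°).
Converting: φ₁ = 1.327672 rad, θ = 2.967060 rad.
sin φ₂ = sin φ₁ cos δ + cos φ₁ sin δ cos θ = (0.970591)(0.451258) + (0.240736)(0.892393)(-0.984808) = 0.226420
φ₂ = asin(0.226420) = 0.228400 rad = 13.09°.
Δλ = atan2( sin θ sin δ cos φ₁ , cos δ − sin φ₁ sin φ₂ ) = atan2(0.037305, 0.231498) = 0.159773 rad = 9.15°.
λ₂ = λ₁ + Δλ = 166.79°.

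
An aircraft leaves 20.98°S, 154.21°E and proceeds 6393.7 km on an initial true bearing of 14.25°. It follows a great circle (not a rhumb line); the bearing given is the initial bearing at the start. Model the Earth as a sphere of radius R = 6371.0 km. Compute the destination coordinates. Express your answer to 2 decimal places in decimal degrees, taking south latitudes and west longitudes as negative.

latitude 34.81°, longitude 168.86°

Central angle δ = d/R = 1.003563 rad.
Converting: φ₁ = -0.366170 rad, θ = 0.248709 rad.
Applying the spherical law of cosines for sides, sin φ₂ = sin φ₁ cos δ + cos φ₁ sin δ cos θ = 0.570872, so φ₂ = 34.81°.
For the longitude increment, Δλ = atan2( sin θ sin δ cos φ₁, cos δ − sin φ₁ sin φ₂ ) = atan2(0.193840, 0.741697) = 14.65°.
λ₂ = λ₁ + Δλ = 168.86°.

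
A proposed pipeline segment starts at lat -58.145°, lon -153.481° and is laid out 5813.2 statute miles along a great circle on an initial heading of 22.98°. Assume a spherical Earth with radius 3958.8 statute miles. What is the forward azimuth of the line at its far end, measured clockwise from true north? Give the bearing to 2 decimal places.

Central angle δ = d/R = 1.468425 rad.
Start latitude φ₁ = -1.014822 rad; initial bearing θ = 0.401077 rad.
sin φ₂ = sin φ₁ cos δ + cos φ₁ sin δ cos θ = (-0.849386)(0.102193) + (0.527771)(0.994765)(0.920641) = 0.396543
φ₂ = asin(0.396543) = 0.407748 rad = 23.362°.
Then Δλ = atan2(0.204968, 0.439011) = 0.436808 rad, from sin θ sin δ cos φ₁ over cos δ − sin φ₁ sin φ₂.
Hence λ₂ = -153.481° + 25.027° = -128.454°.
The forward bearing on arrival equals the back-azimuth from the destination plus 180°.
Back-azimuth from P₂ (23.36°, -128.45°) to P₁ (-58.15°, -153.48°), with Δλ' = λ₁ − λ₂ = -25.03°: atan2( sin Δλ' cos φ₁ , cos φ₂ sin φ₁ − sin φ₂ cos φ₁ cos Δλ' ) = 192.97°.
Final bearing = (192.97° + 180°) mod 360° = 12.97°.

final bearing 12.97°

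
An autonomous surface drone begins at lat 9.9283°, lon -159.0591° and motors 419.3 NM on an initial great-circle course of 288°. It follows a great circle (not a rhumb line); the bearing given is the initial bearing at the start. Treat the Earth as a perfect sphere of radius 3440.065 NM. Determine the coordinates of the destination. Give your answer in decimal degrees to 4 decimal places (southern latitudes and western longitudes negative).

latitude 12.0137°, longitude -165.8487°

Central angle δ = d/R = 0.121887 rad.
With φ₁ = 9.9283° = 0.173282 rad and θ = 288° = 5.026548 rad:
sin φ₂ = sin φ₁ cos δ + cos φ₁ sin δ cos θ = (0.172416)(0.992581) + (0.985024)(0.121586)(0.309017) = 0.208146
φ₂ = asin(0.208146) = 0.209679 rad = 12.0137°.
Then Δλ = atan2(-0.113903, 0.956693) = -0.118501 rad, from sin θ sin δ cos φ₁ over cos δ − sin φ₁ sin φ₂.
λ₂ = λ₁ + Δλ = -165.8487°.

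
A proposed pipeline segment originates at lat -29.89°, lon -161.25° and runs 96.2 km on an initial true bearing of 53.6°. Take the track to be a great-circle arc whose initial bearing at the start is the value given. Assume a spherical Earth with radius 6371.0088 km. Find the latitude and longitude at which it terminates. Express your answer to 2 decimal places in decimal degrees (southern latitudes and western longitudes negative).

latitude -29.37°, longitude -160.45°

Angular distance δ = d/R = 96.2 / 6371.0088 = 0.015100 rad.
With φ₁ = -29.89° = -0.521679 rad and θ = 53.6° = 0.935496 rad:
sin φ₂ = sin φ₁ cos δ + cos φ₁ sin δ cos θ = (-0.498336)(0.999886) + (0.866984)(0.015099)(0.593419) = -0.490511
φ₂ = asin(-0.490511) = -0.512676 rad = -29.37°.
For the longitude increment, Δλ = atan2( sin θ sin δ cos φ₁, cos δ − sin φ₁ sin φ₂ ) = atan2(0.010537, 0.755446) = 0.80°.
Hence λ₂ = -161.25° + 0.80° = -160.45°.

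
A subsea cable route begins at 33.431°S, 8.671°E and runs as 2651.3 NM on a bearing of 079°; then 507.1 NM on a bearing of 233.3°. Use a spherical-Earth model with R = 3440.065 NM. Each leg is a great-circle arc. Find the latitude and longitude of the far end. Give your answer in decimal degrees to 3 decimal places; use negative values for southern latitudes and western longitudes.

Apply the spherical direct solution leg by leg, carrying full precision between legs.
Leg 1: from (-33.431°, 8.671°), δ = 2651.3/3440.065 = 0.770712 rad, θ = 79° → φ = -16.518°, λ = 54.174°.
Leg 2: from (-16.518°, 54.174°), δ = 507.1/3440.065 = 0.147410 rad, θ = 233.3° → φ = -21.431°, λ = 46.906°.

latitude -21.431°, longitude 46.906°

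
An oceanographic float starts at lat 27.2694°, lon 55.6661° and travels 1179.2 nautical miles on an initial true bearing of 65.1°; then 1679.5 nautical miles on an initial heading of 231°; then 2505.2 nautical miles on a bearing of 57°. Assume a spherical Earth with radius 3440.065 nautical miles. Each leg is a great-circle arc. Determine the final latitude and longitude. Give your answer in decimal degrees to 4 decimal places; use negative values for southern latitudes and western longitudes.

Apply the spherical direct solution leg by leg, carrying full precision between legs.
Leg 1: from (27.2694°, 55.6661°), δ = 1179.2/3440.065 = 0.342784 rad, θ = 65.1° → φ = 33.8697°, λ = 77.2075°.
Leg 2: from (33.8697°, 77.2075°), δ = 1679.5/3440.065 = 0.488218 rad, θ = 231° → φ = 14.3061°, λ = 55.1098°.
Leg 3: from (14.3061°, 55.1098°), δ = 2505.2/3440.065 = 0.728242 rad, θ = 57° → φ = 32.3895°, λ = 96.4877°.

latitude 32.3895°, longitude 96.4877°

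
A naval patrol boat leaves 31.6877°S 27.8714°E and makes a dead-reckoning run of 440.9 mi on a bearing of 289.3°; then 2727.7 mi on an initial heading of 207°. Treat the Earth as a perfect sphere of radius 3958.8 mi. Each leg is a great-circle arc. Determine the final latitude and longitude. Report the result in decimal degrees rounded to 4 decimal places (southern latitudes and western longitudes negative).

latitude -60.7371°, longitude -15.2348°

Apply the spherical direct solution leg by leg, carrying full precision between legs.
Leg 1: from (-31.6877°, 27.8714°), δ = 440.9/3958.8 = 0.111372 rad, θ = 289.3° → φ = -29.3916°, λ = 20.9567°.
Leg 2: from (-29.3916°, 20.9567°), δ = 2727.7/3958.8 = 0.689022 rad, θ = 207° → φ = -60.7371°, λ = -15.2348°.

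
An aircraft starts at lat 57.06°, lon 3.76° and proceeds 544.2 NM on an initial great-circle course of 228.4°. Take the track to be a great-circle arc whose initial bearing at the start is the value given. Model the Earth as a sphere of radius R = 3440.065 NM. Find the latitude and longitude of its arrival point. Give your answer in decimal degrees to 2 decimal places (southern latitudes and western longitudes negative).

latitude 50.52°, longitude -6.92°

Angular distance δ = d/R = 544.2 / 3440.065 = 0.158195 rad.
Converting: φ₁ = 0.995885 rad, θ = 3.986332 rad.
Destination latitude: φ₂ = arcsin( sin φ₁ cos δ + cos φ₁ sin δ cos θ ) = arcsin(0.771888) = 50.52°.
Then Δλ = atan2(-0.064058, 0.339714) = -0.186375 rad, from sin θ sin δ cos φ₁ over cos δ − sin φ₁ sin φ₂.
λ₂ = λ₁ + Δλ = -6.92°.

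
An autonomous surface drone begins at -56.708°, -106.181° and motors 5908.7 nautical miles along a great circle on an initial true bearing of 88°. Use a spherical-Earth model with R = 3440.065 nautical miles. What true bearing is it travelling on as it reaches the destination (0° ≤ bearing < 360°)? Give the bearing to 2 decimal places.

Angular distance δ = d/R = 5908.7 / 3440.065 = 1.717613 rad.
With φ₁ = -56.708° = -0.989741 rad and θ = 88° = 1.535890 rad:
Destination latitude: φ₂ = arcsin( sin φ₁ cos δ + cos φ₁ sin δ cos θ ) = arcsin(0.141232) = 8.119°.
For the longitude increment, Δλ = atan2( sin θ sin δ cos φ₁, cos δ − sin φ₁ sin φ₂ ) = atan2(0.542670, -0.028236) = 92.979°.
λ₂ = λ₁ + Δλ = -13.202°.
The forward bearing on arrival equals the back-azimuth from the destination plus 180°.
Back-azimuth from P₂ (8.12°, -13.20°) to P₁ (-56.71°, -106.18°), with Δλ' = λ₁ − λ₂ = -92.98°: atan2( sin Δλ' cos φ₁ , cos φ₂ sin φ₁ − sin φ₂ cos φ₁ cos Δλ' ) = 213.65°.
Final bearing = (213.65° + 180°) mod 360° = 33.65°.

final bearing 33.65°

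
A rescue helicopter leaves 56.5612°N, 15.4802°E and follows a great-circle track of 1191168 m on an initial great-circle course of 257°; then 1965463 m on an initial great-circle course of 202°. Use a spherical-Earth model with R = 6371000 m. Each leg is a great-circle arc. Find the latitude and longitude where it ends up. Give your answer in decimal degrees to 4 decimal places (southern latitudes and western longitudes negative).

latitude 36.0999°, longitude -10.0578°

Apply the spherical direct solution leg by leg, carrying full precision between legs.
Leg 1: from (56.5612°, 15.4802°), δ = 1191168/6371000 = 0.186967 rad, θ = 257° → φ = 52.8342°, λ = -1.9653°.
Leg 2: from (52.8342°, -1.9653°), δ = 1965463/6371000 = 0.308501 rad, θ = 202° → φ = 36.0999°, λ = -10.0578°.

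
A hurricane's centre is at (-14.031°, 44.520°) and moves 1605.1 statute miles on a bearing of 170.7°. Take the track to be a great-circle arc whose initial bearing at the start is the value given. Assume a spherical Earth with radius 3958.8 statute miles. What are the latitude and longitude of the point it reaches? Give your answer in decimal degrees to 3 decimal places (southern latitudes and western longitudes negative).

latitude -36.900°, longitude 49.092°

Angular distance δ = d/R = 1605.1 / 3958.8 = 0.405451 rad.
Start latitude φ₁ = -0.244887 rad; initial bearing θ = 2.979277 rad.
sin φ₂ = sin φ₁ cos δ + cos φ₁ sin δ cos θ = (-0.242447)(0.918925) + (0.970165)(0.394433)(-0.986856) = -0.600426
φ₂ = asin(-0.600426) = -0.644033 rad = -36.900°.
For the longitude increment, Δλ = atan2( sin θ sin δ cos φ₁, cos δ − sin φ₁ sin φ₂ ) = atan2(0.061840, 0.773353) = 4.572°.
Hence λ₂ = 44.520° + 4.572° = 49.092°.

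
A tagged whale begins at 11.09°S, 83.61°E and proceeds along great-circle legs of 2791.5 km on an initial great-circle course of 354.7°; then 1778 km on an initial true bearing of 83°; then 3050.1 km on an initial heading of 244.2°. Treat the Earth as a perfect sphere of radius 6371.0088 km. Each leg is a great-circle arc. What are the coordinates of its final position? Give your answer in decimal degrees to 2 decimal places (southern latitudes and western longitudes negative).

Apply the spherical direct solution leg by leg, carrying full precision between legs.
Leg 1: from (-11.09°, 83.61°), δ = 2791.5/6371.0088 = 0.438157 rad, θ = 354.7° → φ = 13.91°, λ = 81.30°.
Leg 2: from (13.91°, 81.30°), δ = 1778/6371.0088 = 0.279077 rad, θ = 83° → φ = 15.29°, λ = 97.76°.
Leg 3: from (15.29°, 97.76°), δ = 3050.1/6371.0088 = 0.478747 rad, θ = 244.2° → φ = 2.33°, λ = 73.24°.

latitude 2.33°, longitude 73.24°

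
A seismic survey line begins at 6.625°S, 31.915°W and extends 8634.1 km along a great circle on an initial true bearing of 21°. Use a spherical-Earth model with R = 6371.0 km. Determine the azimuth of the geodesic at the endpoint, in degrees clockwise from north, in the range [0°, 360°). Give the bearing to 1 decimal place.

The arc subtends δ = 8634.1/6371 = 1.355219 rad at the centre.
Converting: φ₁ = -0.115628 rad, θ = 0.366519 rad.
sin φ₂ = sin φ₁ cos δ + cos φ₁ sin δ cos θ = (-0.115371)(0.213911) + (0.993323)(0.976853)(0.933580) = 0.881202
φ₂ = asin(0.881202) = 1.078399 rad = 61.788°.
For the longitude increment, Δλ = atan2( sin θ sin δ cos φ₁, cos δ − sin φ₁ sin φ₂ ) = atan2(0.347735, 0.315576) = 47.776°.
λ₂ = λ₁ + Δλ = 15.861°.
The forward bearing on arrival equals the back-azimuth from the destination plus 180°.
Back-azimuth from P₂ (61.8°, 15.9°) to P₁ (-6.6°, -31.9°), with Δλ' = λ₁ − λ₂ = -47.8°: atan2( sin Δλ' cos φ₁ , cos φ₂ sin φ₁ − sin φ₂ cos φ₁ cos Δλ' ) = 228.9°.
Final bearing = (228.9° + 180°) mod 360° = 48.9°.

final bearing 48.9°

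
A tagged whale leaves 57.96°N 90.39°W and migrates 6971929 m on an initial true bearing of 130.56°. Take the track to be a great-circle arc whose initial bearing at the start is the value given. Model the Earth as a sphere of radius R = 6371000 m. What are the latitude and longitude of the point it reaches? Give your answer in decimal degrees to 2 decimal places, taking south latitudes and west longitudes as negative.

Central angle δ = d/R = 1.094323 rad.
Start latitude φ₁ = 1.011593 rad; initial bearing θ = 2.278702 rad.
sin φ₂ = sin φ₁ cos δ + cos φ₁ sin δ cos θ = (0.847678)(0.458649) + (0.530511)(0.888618)(-0.650244) = 0.082247
φ₂ = asin(0.082247) = 0.082340 rad = 4.72°.
Δλ = atan2( sin θ sin δ cos φ₁ , cos δ − sin φ₁ sin φ₂ ) = atan2(0.358151, 0.388929) = 0.744223 rad = 42.64°.
λ₂ = λ₁ + Δλ = -47.75°.

latitude 4.72°, longitude -47.75°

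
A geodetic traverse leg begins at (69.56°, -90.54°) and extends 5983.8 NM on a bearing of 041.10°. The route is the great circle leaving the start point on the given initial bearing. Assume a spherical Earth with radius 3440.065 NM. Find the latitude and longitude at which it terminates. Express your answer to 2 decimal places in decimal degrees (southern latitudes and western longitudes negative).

δ = 5983.8/3440.065 = 1.739444 rad (99.6628°).
Converting: φ₁ = 1.214051 rad, θ = 0.717330 rad.
Applying the spherical law of cosines for sides, sin φ₂ = sin φ₁ cos δ + cos φ₁ sin δ cos θ = 0.102149, so φ₂ = 5.86°.
For the longitude increment, Δλ = atan2( sin θ sin δ cos φ₁, cos δ − sin φ₁ sin φ₂ ) = atan2(0.226316, -0.263567) = 139.35°.
λ₂ = λ₁ + Δλ = 48.81°.

latitude 5.86°, longitude 48.81°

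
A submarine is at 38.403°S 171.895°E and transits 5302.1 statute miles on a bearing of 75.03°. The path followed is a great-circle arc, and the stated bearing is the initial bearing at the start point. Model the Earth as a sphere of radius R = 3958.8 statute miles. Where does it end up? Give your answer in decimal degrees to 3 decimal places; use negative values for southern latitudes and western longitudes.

δ = 5302.1/3958.8 = 1.339320 rad (76.7374°).
Start latitude φ₁ = -0.670259 rad; initial bearing θ = 1.309521 rad.
Applying the spherical law of cosines for sides, sin φ₂ = sin φ₁ cos δ + cos φ₁ sin δ cos θ = 0.054521, so φ₂ = 3.125°.
Then Δλ = atan2(0.736873, 0.263283) = 1.227635 rad, from sin θ sin δ cos φ₁ over cos δ − sin φ₁ sin φ₂.
λ₂ = 171.895° + 70.338° = 242.233°, normalized to (−180°, 180°] → -117.767°.

latitude 3.125°, longitude -117.767°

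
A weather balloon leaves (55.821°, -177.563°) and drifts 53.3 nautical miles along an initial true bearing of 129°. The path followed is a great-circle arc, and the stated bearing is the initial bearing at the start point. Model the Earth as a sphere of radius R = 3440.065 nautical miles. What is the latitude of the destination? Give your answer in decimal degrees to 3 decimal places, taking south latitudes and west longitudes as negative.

Angular distance δ = d/R = 53.3 / 3440.065 = 0.015494 rad.
Converting: φ₁ = 0.974260 rad, θ = 2.251475 rad.
sin φ₂ = sin φ₁ cos δ + cos φ₁ sin δ cos θ = (0.827287)(0.999880) + (0.561780)(0.015493)(-0.629320) = 0.821710
φ₂ = asin(0.821710) = 0.964405 rad = 55.256°.
For the longitude increment, Δλ = atan2( sin θ sin δ cos φ₁, cos δ − sin φ₁ sin φ₂ ) = atan2(0.006764, 0.320091) = 1.211°.
Hence λ₂ = -177.563° + 1.211° = -176.352°.

latitude 55.256°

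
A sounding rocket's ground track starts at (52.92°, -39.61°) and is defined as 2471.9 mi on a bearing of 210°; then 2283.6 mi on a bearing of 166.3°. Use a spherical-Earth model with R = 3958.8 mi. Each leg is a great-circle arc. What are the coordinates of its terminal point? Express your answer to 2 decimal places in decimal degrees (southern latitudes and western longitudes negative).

Apply the spherical direct solution leg by leg, carrying full precision between legs.
Leg 1: from (52.92°, -39.61°), δ = 2471.9/3958.8 = 0.624406 rad, θ = 210° → φ = 20.00°, λ = -57.73°.
Leg 2: from (20.00°, -57.73°), δ = 2283.6/3958.8 = 0.576841 rad, θ = 166.3° → φ = -12.20°, λ = -50.14°.

latitude -12.20°, longitude -50.14°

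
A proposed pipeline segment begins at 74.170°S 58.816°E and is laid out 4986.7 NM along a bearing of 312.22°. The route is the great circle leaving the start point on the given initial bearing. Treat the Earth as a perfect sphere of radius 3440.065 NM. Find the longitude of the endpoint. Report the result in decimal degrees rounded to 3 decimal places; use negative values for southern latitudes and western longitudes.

longitude 11.363°

Central angle δ = d/R = 1.449595 rad.
Converting: φ₁ = -1.294511 rad, θ = 5.449267 rad.
Destination latitude: φ₂ = arcsin( sin φ₁ cos δ + cos φ₁ sin δ cos θ ) = arcsin(0.065641) = 3.764°.
For the longitude increment, Δλ = atan2( sin θ sin δ cos φ₁, cos δ − sin φ₁ sin φ₂ ) = atan2(-0.200534, 0.184056) = -47.453°.
λ₂ = 58.816° + -47.453° = 11.363°.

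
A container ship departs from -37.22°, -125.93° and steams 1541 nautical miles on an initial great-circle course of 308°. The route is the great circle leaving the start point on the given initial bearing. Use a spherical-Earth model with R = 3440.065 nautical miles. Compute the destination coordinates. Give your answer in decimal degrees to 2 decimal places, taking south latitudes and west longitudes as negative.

latitude -19.44°, longitude -147.15°

The arc subtends δ = 1541/3440.065 = 0.447957 rad at the centre.
Start latitude φ₁ = -0.649612 rad; initial bearing θ = 5.375614 rad.
Destination latitude: φ₂ = arcsin( sin φ₁ cos δ + cos φ₁ sin δ cos θ ) = arcsin(-0.332851) = -19.44°.
Then Δλ = atan2(-0.271789, 0.700000) = -0.370354 rad, from sin θ sin δ cos φ₁ over cos δ − sin φ₁ sin φ₂.
Hence λ₂ = -125.93° + -21.22° = -147.15°.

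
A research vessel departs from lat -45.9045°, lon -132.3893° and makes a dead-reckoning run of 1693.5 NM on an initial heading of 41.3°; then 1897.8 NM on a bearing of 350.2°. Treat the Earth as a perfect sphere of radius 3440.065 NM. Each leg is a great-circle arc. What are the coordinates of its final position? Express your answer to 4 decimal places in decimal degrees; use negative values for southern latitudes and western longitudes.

Apply the spherical direct solution leg by leg, carrying full precision between legs.
Leg 1: from (-45.9045°, -132.3893°), δ = 1693.5/3440.065 = 0.492287 rad, θ = 41.3° → φ = -22.6944°, λ = -112.6267°.
Leg 2: from (-22.6944°, -112.6267°), δ = 1897.8/3440.065 = 0.551676 rad, θ = 350.2° → φ = 8.5053°, λ = -117.8019°.

latitude 8.5053°, longitude -117.8019°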